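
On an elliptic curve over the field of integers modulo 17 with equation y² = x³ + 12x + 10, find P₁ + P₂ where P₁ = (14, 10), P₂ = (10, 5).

(14, 10) + (10, 5). λ = (5 - 10)/(10 - 14) ≡ 12/13 mod 17. 13⁻¹ ≡ 4 (mod 17), so λ ≡ 14.
  x = λ² - 14 - 10 = 196 - 24 ≡ 2; y = λ·(14 - 2) - 10 ≡ 5. → (2, 5)

(2, 5)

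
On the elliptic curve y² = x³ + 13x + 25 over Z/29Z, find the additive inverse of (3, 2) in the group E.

(3, 27)

-(3, 2) = (3, -2 mod 29) = (3, 27).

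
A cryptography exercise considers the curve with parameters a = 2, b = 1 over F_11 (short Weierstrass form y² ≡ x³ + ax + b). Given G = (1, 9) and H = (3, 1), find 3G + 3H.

(10, 8)

First 3G:
Repeated addition: build up to 3G.
2G: tangent at (1, 9): λ = (3·1² + 2)/(2·9) ≡ 5/7. 7⁻¹ ≡ 8 (mod 11), so λ ≡ 5·8 ≡ 7.
  x = λ² - 1 - 1 = 49 - 2 ≡ 3; y = λ·(1 - 3) - 9 ≡ 10. → (3, 10)
3G: (3, 10) + (1, 9). λ = (9 - 10)/(1 - 3) ≡ 10/9 mod 11. 9⁻¹ ≡ 5 (mod 11), so λ ≡ 6.
  x = λ² - 3 - 1 = 36 - 4 ≡ 10; y = λ·(3 - 10) - 10 ≡ 3. → (10, 3)
3G = (10, 3).
Next 3H:
Repeated addition: build up to 3H.
2H: tangent at (3, 1): λ = (3·3² + 2)/(2·1) ≡ 7/2. 2⁻¹ ≡ 6 (mod 11), so λ ≡ 7·6 ≡ 9.
  x = λ² - 3 - 3 = 81 - 6 ≡ 9; y = λ·(3 - 9) - 1 ≡ 0. → (9, 0)
3H: (9, 0) + (3, 1). λ = (1 - 0)/(3 - 9) ≡ 1/5 mod 11. 5⁻¹ ≡ 9 (mod 11) since 5·9 = 45 ≡ 1, so λ ≡ 9.
  x = λ² - 9 - 3 = 81 - 12 ≡ 3; y = λ·(9 - 3) - 0 ≡ 10. → (3, 10)
3H = (3, 10).
Finally 3G + 3H:
(10, 3) + (3, 10). λ = (10 - 3)/(3 - 10) ≡ 7/4 mod 11. 4⁻¹ ≡ 3 (mod 11), so λ ≡ 10.
  x = λ² - 10 - 3 = 100 - 13 ≡ 10; y = λ·(10 - 10) - 3 ≡ 8. → (10, 8)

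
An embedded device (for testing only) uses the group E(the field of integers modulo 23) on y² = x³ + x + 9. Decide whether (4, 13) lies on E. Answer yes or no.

y² = 13² ≡ 8; x³ + 1x + 9 = 77 ≡ 8 (mod 23). 8 = 8.

yes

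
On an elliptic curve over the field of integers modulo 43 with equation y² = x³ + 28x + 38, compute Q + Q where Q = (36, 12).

(12, 34)

tangent at (36, 12): λ = (3·36² + 28)/(2·12) ≡ 3/24. 24⁻¹ ≡ 9 (mod 43), so λ ≡ 3·9 ≡ 27.
  x = λ² - 36 - 36 = 729 - 72 ≡ 12; y = λ·(36 - 12) - 12 ≡ 34. → (12, 34)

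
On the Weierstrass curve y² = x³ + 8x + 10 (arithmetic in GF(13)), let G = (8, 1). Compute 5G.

Double-and-add on 5 = (101)₂. Start with G = (8, 1) for the leading 1-bit.
double: tangent at (8, 1): λ = (3·8² + 8)/(2·1) ≡ 5/2. 2⁻¹ ≡ 7 (mod 13), so λ ≡ 5·7 ≡ 9.
  x = λ² - 8 - 8 = 81 - 16 ≡ 0; y = λ·(8 - 0) - 1 ≡ 6. → (0, 6)
double: tangent at (0, 6): λ = (3·0² + 8)/(2·6) ≡ 8/12. 12⁻¹ ≡ 12 (mod 13) since 12·12 = 144 ≡ 1, so λ ≡ 8·12 ≡ 5.
  x = λ² - 0 - 0 = 25 - 0 ≡ 12; y = λ·(0 - 12) - 6 ≡ 12. → (12, 12)
add G: (12, 12) + (8, 1). λ = (1 - 12)/(8 - 12) ≡ 2/9 mod 13. 9⁻¹ ≡ 3 (mod 13) since 9·3 = 27 ≡ 1, so λ ≡ 6.
  x = λ² - 12 - 8 = 36 - 20 ≡ 3; y = λ·(12 - 3) - 12 ≡ 3. → (3, 3)

(3, 3)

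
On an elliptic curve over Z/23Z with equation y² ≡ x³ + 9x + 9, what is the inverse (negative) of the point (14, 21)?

(14, 2)

-(14, 21) = (14, -21 mod 23) = (14, 2).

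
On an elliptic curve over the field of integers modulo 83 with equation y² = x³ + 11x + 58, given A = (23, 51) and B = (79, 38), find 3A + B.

First 3A:
Repeated addition: build up to 3A.
2A: tangent at (23, 51): λ = (3·23² + 11)/(2·51) ≡ 21/19. 19⁻¹ ≡ 35 (mod 83) since 19·35 = 665 ≡ 1, so λ ≡ 21·35 ≡ 71.
  x = λ² - 23 - 23 = 5041 - 46 ≡ 15; y = λ·(23 - 15) - 51 ≡ 19. → (15, 19)
3A: (15, 19) + (23, 51). λ = (51 - 19)/(23 - 15) ≡ 32/8 mod 83. 8⁻¹ ≡ 52 (mod 83) since 8·52 = 416 ≡ 1, so λ ≡ 4.
  x = λ² - 15 - 23 = 16 - 38 ≡ 61; y = λ·(15 - 61) - 19 ≡ 46. → (61, 46)
3A = (61, 46).
Finally 3A + B:
(61, 46) + (79, 38). λ = (38 - 46)/(79 - 61) ≡ 75/18 mod 83. 18⁻¹ ≡ 60 (mod 83) since 18·60 = 1080 ≡ 1, so λ ≡ 18.
  x = λ² - 61 - 79 = 324 - 140 ≡ 18; y = λ·(61 - 18) - 46 ≡ 64. → (18, 64)

(18, 64)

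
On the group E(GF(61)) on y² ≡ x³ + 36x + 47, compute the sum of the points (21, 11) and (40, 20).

(21, 11) + (40, 20). λ = (20 - 11)/(40 - 21) ≡ 9/19 mod 61. 19⁻¹ ≡ 45 (mod 61), so λ ≡ 39.
  x = λ² - 21 - 40 = 1521 - 61 ≡ 57; y = λ·(21 - 57) - 11 ≡ 49. → (57, 49)

(57, 49)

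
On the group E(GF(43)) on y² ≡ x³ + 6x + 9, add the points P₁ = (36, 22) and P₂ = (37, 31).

(8, 15)

(36, 22) + (37, 31). λ = (31 - 22)/(37 - 36) ≡ 9/1 mod 43. 1⁻¹ ≡ 1 (mod 43) since 1·1 = 1 ≡ 1, so λ ≡ 9.
  x = λ² - 36 - 37 = 81 - 73 ≡ 8; y = λ·(36 - 8) - 22 ≡ 15. → (8, 15)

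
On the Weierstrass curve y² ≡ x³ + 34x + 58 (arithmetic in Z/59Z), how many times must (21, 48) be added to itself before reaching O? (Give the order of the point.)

7

2P: tangent at (21, 48): λ = (3·21² + 34)/(2·48) ≡ 0/37. 37⁻¹ ≡ 8 (mod 59), so λ ≡ 0·8 ≡ 0.
  x = λ² - 21 - 21 = 0 - 42 ≡ 17; y = λ·(21 - 17) - 48 ≡ 11. → (17, 11)
3P: (17, 11) + (21, 48). λ = (48 - 11)/(21 - 17) ≡ 37/4 mod 59. 4⁻¹ ≡ 15 (mod 59), so λ ≡ 24.
  x = λ² - 17 - 21 = 576 - 38 ≡ 7; y = λ·(17 - 7) - 11 ≡ 52. → (7, 52)
4P: (7, 52) + (21, 48). λ = (48 - 52)/(21 - 7) ≡ 55/14 mod 59. 14⁻¹ ≡ 38 (mod 59), so λ ≡ 25.
  x = λ² - 7 - 21 = 625 - 28 ≡ 7; y = λ·(7 - 7) - 52 ≡ 7. → (7, 7)
5P: (7, 7) + (21, 48). λ = (48 - 7)/(21 - 7) ≡ 41/14 mod 59. 14⁻¹ ≡ 38 (mod 59), so λ ≡ 24.
  x = λ² - 7 - 21 = 576 - 28 ≡ 17; y = λ·(7 - 17) - 7 ≡ 48. → (17, 48)
6P: (17, 48) + (21, 48). λ = (48 - 48)/(21 - 17) ≡ 0/4 mod 59. 4⁻¹ ≡ 15 (mod 59), so λ ≡ 0.
  x = λ² - 17 - 21 = 0 - 38 ≡ 21; y = λ·(17 - 21) - 48 ≡ 11. → (21, 11)
7P: (21, 11) + (21, 48): same x and y₁ ≡ -y₂, so the sum is O.
7P = O, so the order is 7.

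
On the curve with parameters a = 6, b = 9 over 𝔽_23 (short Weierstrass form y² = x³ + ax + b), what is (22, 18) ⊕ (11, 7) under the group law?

(14, 13)

(22, 18) + (11, 7). λ = (7 - 18)/(11 - 22) ≡ 12/12 mod 23. 12⁻¹ ≡ 2 (mod 23), so λ ≡ 1.
  x = λ² - 22 - 11 = 1 - 33 ≡ 14; y = λ·(22 - 14) - 18 ≡ 13. → (14, 13)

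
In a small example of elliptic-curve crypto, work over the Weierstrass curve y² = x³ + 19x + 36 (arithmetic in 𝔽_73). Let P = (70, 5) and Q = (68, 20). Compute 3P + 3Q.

(33, 63)

First 3P:
Repeated addition: build up to 3P.
2P: tangent at (70, 5): λ = (3·70² + 19)/(2·5) ≡ 46/10. 10⁻¹ ≡ 22 (mod 73), so λ ≡ 46·22 ≡ 63.
  x = λ² - 70 - 70 = 3969 - 140 ≡ 33; y = λ·(70 - 33) - 5 ≡ 63. → (33, 63)
3P: (33, 63) + (70, 5). λ = (5 - 63)/(70 - 33) ≡ 15/37 mod 73. 37⁻¹ ≡ 2 (mod 73), so λ ≡ 30.
  x = λ² - 33 - 70 = 900 - 103 ≡ 67; y = λ·(33 - 67) - 63 ≡ 12. → (67, 12)
3P = (67, 12).
Next 3Q:
Repeated addition: build up to 3Q.
2Q: tangent at (68, 20): λ = (3·68² + 19)/(2·20) ≡ 21/40. 40⁻¹ ≡ 42 (mod 73), so λ ≡ 21·42 ≡ 6.
  x = λ² - 68 - 68 = 36 - 136 ≡ 46; y = λ·(68 - 46) - 20 ≡ 39. → (46, 39)
3Q: (46, 39) + (68, 20). λ = (20 - 39)/(68 - 46) ≡ 54/22 mod 73. 22⁻¹ ≡ 10 (mod 73) since 22·10 = 220 ≡ 1, so λ ≡ 29.
  x = λ² - 46 - 68 = 841 - 114 ≡ 70; y = λ·(46 - 70) - 39 ≡ 68. → (70, 68)
3Q = (70, 68).
Finally 3P + 3Q:
(67, 12) + (70, 68). λ = (68 - 12)/(70 - 67) ≡ 56/3 mod 73. 3⁻¹ ≡ 49 (mod 73), so λ ≡ 43.
  x = λ² - 67 - 70 = 1849 - 137 ≡ 33; y = λ·(67 - 33) - 12 ≡ 63. → (33, 63)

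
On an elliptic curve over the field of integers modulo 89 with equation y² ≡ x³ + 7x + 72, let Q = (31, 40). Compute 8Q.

Double-and-add on 8 = (1000)₂. Start with Q = (31, 40) for the leading 1-bit.
double: tangent at (31, 40): λ = (3·31² + 7)/(2·40) ≡ 42/80. 80⁻¹ ≡ 79 (mod 89) since 80·79 = 6320 ≡ 1, so λ ≡ 42·79 ≡ 25.
  x = λ² - 31 - 31 = 625 - 62 ≡ 29; y = λ·(31 - 29) - 40 ≡ 10. → (29, 10)
double: tangent at (29, 10): λ = (3·29² + 7)/(2·10) ≡ 38/20. 20⁻¹ ≡ 49 (mod 89), so λ ≡ 38·49 ≡ 82.
  x = λ² - 29 - 29 = 6724 - 58 ≡ 80; y = λ·(29 - 80) - 10 ≡ 80. → (80, 80)
double: tangent at (80, 80): λ = (3·80² + 7)/(2·80) ≡ 72/71. 71⁻¹ ≡ 84 (mod 89), so λ ≡ 72·84 ≡ 85.
  x = λ² - 80 - 80 = 7225 - 160 ≡ 34; y = λ·(80 - 34) - 80 ≡ 3. → (34, 3)

(34, 3)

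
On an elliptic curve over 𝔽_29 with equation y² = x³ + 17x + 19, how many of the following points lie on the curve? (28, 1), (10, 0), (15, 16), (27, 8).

(28, 1): 1² ≡ 1, rhs ≡ 1 → on.
(10, 0): 0² ≡ 0, rhs ≡ 0 → on.
(15, 16): 16² ≡ 24, rhs ≡ 24 → on.
(27, 8): 8² ≡ 6, rhs ≡ 6 → on.

4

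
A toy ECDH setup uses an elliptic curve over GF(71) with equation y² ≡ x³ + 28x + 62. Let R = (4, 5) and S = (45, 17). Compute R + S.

(25, 46)

(4, 5) + (45, 17). λ = (17 - 5)/(45 - 4) ≡ 12/41 mod 71. 41⁻¹ ≡ 26 (mod 71), so λ ≡ 28.
  x = λ² - 4 - 45 = 784 - 49 ≡ 25; y = λ·(4 - 25) - 5 ≡ 46. → (25, 46)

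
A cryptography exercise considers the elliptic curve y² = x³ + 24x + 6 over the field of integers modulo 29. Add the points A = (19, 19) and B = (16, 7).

(10, 17)

(19, 19) + (16, 7). λ = (7 - 19)/(16 - 19) ≡ 17/26 mod 29. 26⁻¹ ≡ 19 (mod 29) since 26·19 = 494 ≡ 1, so λ ≡ 4.
  x = λ² - 19 - 16 = 16 - 35 ≡ 10; y = λ·(19 - 10) - 19 ≡ 17. → (10, 17)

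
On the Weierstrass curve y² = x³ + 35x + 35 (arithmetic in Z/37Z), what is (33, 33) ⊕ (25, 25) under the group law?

(33, 33) + (25, 25). λ = (25 - 33)/(25 - 33) ≡ 29/29 mod 37. 29⁻¹ ≡ 23 (mod 37) since 29·23 = 667 ≡ 1, so λ ≡ 1.
  x = λ² - 33 - 25 = 1 - 58 ≡ 17; y = λ·(33 - 17) - 33 ≡ 20. → (17, 20)

(17, 20)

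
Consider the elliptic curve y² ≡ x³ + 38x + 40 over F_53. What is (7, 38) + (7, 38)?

tangent at (7, 38): λ = (3·7² + 38)/(2·38) ≡ 26/23. 23⁻¹ ≡ 30 (mod 53), so λ ≡ 26·30 ≡ 38.
  x = λ² - 7 - 7 = 1444 - 14 ≡ 52; y = λ·(7 - 52) - 38 ≡ 1. → (52, 1)

(52, 1)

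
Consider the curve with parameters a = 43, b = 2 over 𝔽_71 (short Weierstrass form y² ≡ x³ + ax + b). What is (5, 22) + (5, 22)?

tangent at (5, 22): λ = (3·5² + 43)/(2·22) ≡ 47/44. 44⁻¹ ≡ 21 (mod 71), so λ ≡ 47·21 ≡ 64.
  x = λ² - 5 - 5 = 4096 - 10 ≡ 39; y = λ·(5 - 39) - 22 ≡ 3. → (39, 3)

(39, 3)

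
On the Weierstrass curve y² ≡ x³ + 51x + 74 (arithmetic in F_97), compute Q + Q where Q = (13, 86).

(77, 47)

tangent at (13, 86): λ = (3·13² + 51)/(2·86) ≡ 73/75. 75⁻¹ ≡ 22 (mod 97), so λ ≡ 73·22 ≡ 54.
  x = λ² - 13 - 13 = 2916 - 26 ≡ 77; y = λ·(13 - 77) - 86 ≡ 47. → (77, 47)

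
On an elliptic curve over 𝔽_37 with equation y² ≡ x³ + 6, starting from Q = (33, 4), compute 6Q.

(33, 33)

Double-and-add on 6 = (110)₂. Start with Q = (33, 4) for the leading 1-bit.
double: tangent at (33, 4): λ = (3·33² + 0)/(2·4) ≡ 11/8. 8⁻¹ ≡ 14 (mod 37), so λ ≡ 11·14 ≡ 6.
  x = λ² - 33 - 33 = 36 - 66 ≡ 7; y = λ·(33 - 7) - 4 ≡ 4. → (7, 4)
add Q: (7, 4) + (33, 4). λ = (4 - 4)/(33 - 7) ≡ 0/26 mod 37. 26⁻¹ ≡ 10 (mod 37) since 26·10 = 260 ≡ 1, so λ ≡ 0.
  x = λ² - 7 - 33 = 0 - 40 ≡ 34; y = λ·(7 - 34) - 4 ≡ 33. → (34, 33)
double: tangent at (34, 33): λ = (3·34² + 0)/(2·33) ≡ 27/29. 29⁻¹ ≡ 23 (mod 37), so λ ≡ 27·23 ≡ 29.
  x = λ² - 34 - 34 = 841 - 68 ≡ 33; y = λ·(34 - 33) - 33 ≡ 33. → (33, 33)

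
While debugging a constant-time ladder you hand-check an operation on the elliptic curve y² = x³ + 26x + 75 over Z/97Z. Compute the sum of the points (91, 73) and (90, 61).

(91, 73) + (90, 61). λ = (61 - 73)/(90 - 91) ≡ 85/96 mod 97. 96⁻¹ ≡ 96 (mod 97), so λ ≡ 12.
  x = λ² - 91 - 90 = 144 - 181 ≡ 60; y = λ·(91 - 60) - 73 ≡ 8. → (60, 8)

(60, 8)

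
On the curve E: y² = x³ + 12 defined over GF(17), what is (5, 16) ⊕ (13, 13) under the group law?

(1, 8)

(5, 16) + (13, 13). λ = (13 - 16)/(13 - 5) ≡ 14/8 mod 17. 8⁻¹ ≡ 15 (mod 17) since 8·15 = 120 ≡ 1, so λ ≡ 6.
  x = λ² - 5 - 13 = 36 - 18 ≡ 1; y = λ·(5 - 1) - 16 ≡ 8. → (1, 8)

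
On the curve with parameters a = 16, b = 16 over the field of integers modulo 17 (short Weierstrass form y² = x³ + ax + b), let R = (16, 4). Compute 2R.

(1, 4)

tangent at (16, 4): λ = (3·16² + 16)/(2·4) ≡ 2/8. 8⁻¹ ≡ 15 (mod 17), so λ ≡ 2·15 ≡ 13.
  x = λ² - 16 - 16 = 169 - 32 ≡ 1; y = λ·(16 - 1) - 4 ≡ 4. → (1, 4)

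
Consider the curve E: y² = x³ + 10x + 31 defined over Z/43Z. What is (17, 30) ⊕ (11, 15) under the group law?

(32, 40)

(17, 30) + (11, 15). λ = (15 - 30)/(11 - 17) ≡ 28/37 mod 43. 37⁻¹ ≡ 7 (mod 43) since 37·7 = 259 ≡ 1, so λ ≡ 24.
  x = λ² - 17 - 11 = 576 - 28 ≡ 32; y = λ·(17 - 32) - 30 ≡ 40. → (32, 40)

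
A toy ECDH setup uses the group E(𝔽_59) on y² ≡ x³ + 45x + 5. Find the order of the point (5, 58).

11

2P: tangent at (5, 58): λ = (3·5² + 45)/(2·58) ≡ 2/57. 57⁻¹ ≡ 29 (mod 59) since 57·29 = 1653 ≡ 1, so λ ≡ 2·29 ≡ 58.
  x = λ² - 5 - 5 = 3364 - 10 ≡ 50; y = λ·(5 - 50) - 58 ≡ 46. → (50, 46)
3P: (50, 46) + (5, 58). λ = (58 - 46)/(5 - 50) ≡ 12/14 mod 59. 14⁻¹ ≡ 38 (mod 59), so λ ≡ 43.
  x = λ² - 50 - 5 = 1849 - 55 ≡ 24; y = λ·(50 - 24) - 46 ≡ 10. → (24, 10)
4P: (24, 10) + (5, 58). λ = (58 - 10)/(5 - 24) ≡ 48/40 mod 59. 40⁻¹ ≡ 31 (mod 59), so λ ≡ 13.
  x = λ² - 24 - 5 = 169 - 29 ≡ 22; y = λ·(24 - 22) - 10 ≡ 16. → (22, 16)
5P: (22, 16) + (5, 58). λ = (58 - 16)/(5 - 22) ≡ 42/42 mod 59. 42⁻¹ ≡ 52 (mod 59), so λ ≡ 1.
  x = λ² - 22 - 5 = 1 - 27 ≡ 33; y = λ·(22 - 33) - 16 ≡ 32. → (33, 32)
6P: (33, 32) + (5, 58). λ = (58 - 32)/(5 - 33) ≡ 26/31 mod 59. 31⁻¹ ≡ 40 (mod 59), so λ ≡ 37.
  x = λ² - 33 - 5 = 1369 - 38 ≡ 33; y = λ·(33 - 33) - 32 ≡ 27. → (33, 27)
7P: (33, 27) + (5, 58). λ = (58 - 27)/(5 - 33) ≡ 31/31 mod 59. 31⁻¹ ≡ 40 (mod 59) since 31·40 = 1240 ≡ 1, so λ ≡ 1.
  x = λ² - 33 - 5 = 1 - 38 ≡ 22; y = λ·(33 - 22) - 27 ≡ 43. → (22, 43)
8P: (22, 43) + (5, 58). λ = (58 - 43)/(5 - 22) ≡ 15/42 mod 59. 42⁻¹ ≡ 52 (mod 59), so λ ≡ 13.
  x = λ² - 22 - 5 = 169 - 27 ≡ 24; y = λ·(22 - 24) - 43 ≡ 49. → (24, 49)
9P: (24, 49) + (5, 58). λ = (58 - 49)/(5 - 24) ≡ 9/40 mod 59. 40⁻¹ ≡ 31 (mod 59), so λ ≡ 43.
  x = λ² - 24 - 5 = 1849 - 29 ≡ 50; y = λ·(24 - 50) - 49 ≡ 13. → (50, 13)
10P: (50, 13) + (5, 58). λ = (58 - 13)/(5 - 50) ≡ 45/14 mod 59. 14⁻¹ ≡ 38 (mod 59), so λ ≡ 58.
  x = λ² - 50 - 5 = 3364 - 55 ≡ 5; y = λ·(50 - 5) - 13 ≡ 1. → (5, 1)
11P: (5, 1) + (5, 58): same x and y₁ ≡ -y₂, so the sum is ∞.
11P = ∞, so the order is 11.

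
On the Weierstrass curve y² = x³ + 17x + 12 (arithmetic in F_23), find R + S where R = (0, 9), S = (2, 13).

(0, 9) + (2, 13). λ = (13 - 9)/(2 - 0) ≡ 4/2 mod 23. 2⁻¹ ≡ 12 (mod 23), so λ ≡ 2.
  x = λ² - 0 - 2 = 4 - 2 ≡ 2; y = λ·(0 - 2) - 9 ≡ 10. → (2, 10)

(2, 10)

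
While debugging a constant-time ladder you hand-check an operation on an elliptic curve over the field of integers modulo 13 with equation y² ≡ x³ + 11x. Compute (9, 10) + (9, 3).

O

The two points share x = 9 and their y-coordinates satisfy 10 + 3 ≡ 0 (mod 13), so they are inverses. Their sum is 𝒪.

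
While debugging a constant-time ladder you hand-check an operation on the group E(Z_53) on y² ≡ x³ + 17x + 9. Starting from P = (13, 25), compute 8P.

(32, 39)

Double-and-add on 8 = (1000)₂. Start with P = (13, 25) for the leading 1-bit.
double: tangent at (13, 25): λ = (3·13² + 17)/(2·25) ≡ 47/50. 50⁻¹ ≡ 35 (mod 53), so λ ≡ 47·35 ≡ 2.
  x = λ² - 13 - 13 = 4 - 26 ≡ 31; y = λ·(13 - 31) - 25 ≡ 45. → (31, 45)
double: tangent at (31, 45): λ = (3·31² + 17)/(2·45) ≡ 38/37. 37⁻¹ ≡ 43 (mod 53), so λ ≡ 38·43 ≡ 44.
  x = λ² - 31 - 31 = 1936 - 62 ≡ 19; y = λ·(31 - 19) - 45 ≡ 6. → (19, 6)
double: tangent at (19, 6): λ = (3·19² + 17)/(2·6) ≡ 40/12. 12⁻¹ ≡ 31 (mod 53), so λ ≡ 40·31 ≡ 21.
  x = λ² - 19 - 19 = 441 - 38 ≡ 32; y = λ·(19 - 32) - 6 ≡ 39. → (32, 39)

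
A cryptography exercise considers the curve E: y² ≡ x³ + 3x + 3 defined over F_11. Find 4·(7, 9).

Write G = (7, 9).
Repeated addition: build up to 4G.
2G: tangent at (7, 9): λ = (3·7² + 3)/(2·9) ≡ 7/7. 7⁻¹ ≡ 8 (mod 11) since 7·8 = 56 ≡ 1, so λ ≡ 7·8 ≡ 1.
  x = λ² - 7 - 7 = 1 - 14 ≡ 9; y = λ·(7 - 9) - 9 ≡ 0. → (9, 0)
3G: (9, 0) + (7, 9). λ = (9 - 0)/(7 - 9) ≡ 9/9 mod 11. 9⁻¹ ≡ 5 (mod 11) since 9·5 = 45 ≡ 1, so λ ≡ 1.
  x = λ² - 9 - 7 = 1 - 16 ≡ 7; y = λ·(9 - 7) - 0 ≡ 2. → (7, 2)
4G: (7, 2) + (7, 9): same x and y₁ ≡ -y₂, so the sum is the point at infinity.

O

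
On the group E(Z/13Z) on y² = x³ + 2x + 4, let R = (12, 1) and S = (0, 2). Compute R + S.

(2, 9)

(12, 1) + (0, 2). λ = (2 - 1)/(0 - 12) ≡ 1/1 mod 13. 1⁻¹ ≡ 1 (mod 13), so λ ≡ 1.
  x = λ² - 12 - 0 = 1 - 12 ≡ 2; y = λ·(12 - 2) - 1 ≡ 9. → (2, 9)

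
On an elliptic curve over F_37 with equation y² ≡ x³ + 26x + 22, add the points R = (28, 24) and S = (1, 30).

(35, 31)

(28, 24) + (1, 30). λ = (30 - 24)/(1 - 28) ≡ 6/10 mod 37. 10⁻¹ ≡ 26 (mod 37), so λ ≡ 8.
  x = λ² - 28 - 1 = 64 - 29 ≡ 35; y = λ·(28 - 35) - 24 ≡ 31. → (35, 31)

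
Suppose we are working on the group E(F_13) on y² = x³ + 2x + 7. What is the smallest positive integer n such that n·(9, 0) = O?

2P: (9, 0) + (9, 0): same x and y₁ ≡ -y₂, so the sum is O.
2P = O, so the order is 2.

2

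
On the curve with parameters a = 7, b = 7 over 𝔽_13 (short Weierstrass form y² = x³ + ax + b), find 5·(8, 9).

Write G = (8, 9).
Double-and-add on 5 = (101)₂. Start with G = (8, 9) for the leading 1-bit.
double: tangent at (8, 9): λ = (3·8² + 7)/(2·9) ≡ 4/5. 5⁻¹ ≡ 8 (mod 13) since 5·8 = 40 ≡ 1, so λ ≡ 4·8 ≡ 6.
  x = λ² - 8 - 8 = 36 - 16 ≡ 7; y = λ·(8 - 7) - 9 ≡ 10. → (7, 10)
double: tangent at (7, 10): λ = (3·7² + 7)/(2·10) ≡ 11/7. 7⁻¹ ≡ 2 (mod 13) since 7·2 = 14 ≡ 1, so λ ≡ 11·2 ≡ 9.
  x = λ² - 7 - 7 = 81 - 14 ≡ 2; y = λ·(7 - 2) - 10 ≡ 9. → (2, 9)
add G: (2, 9) + (8, 9). λ = (9 - 9)/(8 - 2) ≡ 0/6 mod 13. 6⁻¹ ≡ 11 (mod 13), so λ ≡ 0.
  x = λ² - 2 - 8 = 0 - 10 ≡ 3; y = λ·(2 - 3) - 9 ≡ 4. → (3, 4)

(3, 4)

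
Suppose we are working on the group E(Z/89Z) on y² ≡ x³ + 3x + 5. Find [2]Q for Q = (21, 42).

tangent at (21, 42): λ = (3·21² + 3)/(2·42) ≡ 80/84. 84⁻¹ ≡ 71 (mod 89), so λ ≡ 80·71 ≡ 73.
  x = λ² - 21 - 21 = 5329 - 42 ≡ 36; y = λ·(21 - 36) - 42 ≡ 20. → (36, 20)

(36, 20)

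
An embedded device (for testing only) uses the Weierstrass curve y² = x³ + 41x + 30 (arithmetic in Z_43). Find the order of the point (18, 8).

2P: tangent at (18, 8): λ = (3·18² + 41)/(2·8) ≡ 24/16. 16⁻¹ ≡ 35 (mod 43) since 16·35 = 560 ≡ 1, so λ ≡ 24·35 ≡ 23.
  x = λ² - 18 - 18 = 529 - 36 ≡ 20; y = λ·(18 - 20) - 8 ≡ 32. → (20, 32)
3P: (20, 32) + (18, 8). λ = (8 - 32)/(18 - 20) ≡ 19/41 mod 43. 41⁻¹ ≡ 21 (mod 43), so λ ≡ 12.
  x = λ² - 20 - 18 = 144 - 38 ≡ 20; y = λ·(20 - 20) - 32 ≡ 11. → (20, 11)
4P: (20, 11) + (18, 8). λ = (8 - 11)/(18 - 20) ≡ 40/41 mod 43. 41⁻¹ ≡ 21 (mod 43) since 41·21 = 861 ≡ 1, so λ ≡ 23.
  x = λ² - 20 - 18 = 529 - 38 ≡ 18; y = λ·(20 - 18) - 11 ≡ 35. → (18, 35)
5P: (18, 35) + (18, 8): same x and y₁ ≡ -y₂, so the sum is O.
5P = O, so the order is 5.

5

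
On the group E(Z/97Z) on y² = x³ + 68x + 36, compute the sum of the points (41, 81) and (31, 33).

(17, 73)

(41, 81) + (31, 33). λ = (33 - 81)/(31 - 41) ≡ 49/87 mod 97. 87⁻¹ ≡ 29 (mod 97), so λ ≡ 63.
  x = λ² - 41 - 31 = 3969 - 72 ≡ 17; y = λ·(41 - 17) - 81 ≡ 73. → (17, 73)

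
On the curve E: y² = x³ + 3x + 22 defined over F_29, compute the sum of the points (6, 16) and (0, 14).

(6, 16) + (0, 14). λ = (14 - 16)/(0 - 6) ≡ 27/23 mod 29. 23⁻¹ ≡ 24 (mod 29), so λ ≡ 10.
  x = λ² - 6 - 0 = 100 - 6 ≡ 7; y = λ·(6 - 7) - 16 ≡ 3. → (7, 3)

(7, 3)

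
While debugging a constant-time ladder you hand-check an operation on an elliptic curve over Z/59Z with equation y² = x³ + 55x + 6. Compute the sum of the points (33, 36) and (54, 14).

(33, 36) + (54, 14). λ = (14 - 36)/(54 - 33) ≡ 37/21 mod 59. 21⁻¹ ≡ 45 (mod 59), so λ ≡ 13.
  x = λ² - 33 - 54 = 169 - 87 ≡ 23; y = λ·(33 - 23) - 36 ≡ 35. → (23, 35)

(23, 35)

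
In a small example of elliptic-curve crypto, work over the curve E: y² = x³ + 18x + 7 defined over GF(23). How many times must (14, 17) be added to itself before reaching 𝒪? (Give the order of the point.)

2P: tangent at (14, 17): λ = (3·14² + 18)/(2·17) ≡ 8/11. 11⁻¹ ≡ 21 (mod 23), so λ ≡ 8·21 ≡ 7.
  x = λ² - 14 - 14 = 49 - 28 ≡ 21; y = λ·(14 - 21) - 17 ≡ 3. → (21, 3)
3P: (21, 3) + (14, 17). λ = (17 - 3)/(14 - 21) ≡ 14/16 mod 23. 16⁻¹ ≡ 13 (mod 23), so λ ≡ 21.
  x = λ² - 21 - 14 = 441 - 35 ≡ 15; y = λ·(21 - 15) - 3 ≡ 8. → (15, 8)
4P: (15, 8) + (14, 17). λ = (17 - 8)/(14 - 15) ≡ 9/22 mod 23. 22⁻¹ ≡ 22 (mod 23), so λ ≡ 14.
  x = λ² - 15 - 14 = 196 - 29 ≡ 6; y = λ·(15 - 6) - 8 ≡ 3. → (6, 3)
5P: (6, 3) + (14, 17). λ = (17 - 3)/(14 - 6) ≡ 14/8 mod 23. 8⁻¹ ≡ 3 (mod 23) since 8·3 = 24 ≡ 1, so λ ≡ 19.
  x = λ² - 6 - 14 = 361 - 20 ≡ 19; y = λ·(6 - 19) - 3 ≡ 3. → (19, 3)
6P: (19, 3) + (14, 17). λ = (17 - 3)/(14 - 19) ≡ 14/18 mod 23. 18⁻¹ ≡ 9 (mod 23), so λ ≡ 11.
  x = λ² - 19 - 14 = 121 - 33 ≡ 19; y = λ·(19 - 19) - 3 ≡ 20. → (19, 20)
7P: (19, 20) + (14, 17). λ = (17 - 20)/(14 - 19) ≡ 20/18 mod 23. 18⁻¹ ≡ 9 (mod 23), so λ ≡ 19.
  x = λ² - 19 - 14 = 361 - 33 ≡ 6; y = λ·(19 - 6) - 20 ≡ 20. → (6, 20)
8P: (6, 20) + (14, 17). λ = (17 - 20)/(14 - 6) ≡ 20/8 mod 23. 8⁻¹ ≡ 3 (mod 23), so λ ≡ 14.
  x = λ² - 6 - 14 = 196 - 20 ≡ 15; y = λ·(6 - 15) - 20 ≡ 15. → (15, 15)
9P: (15, 15) + (14, 17). λ = (17 - 15)/(14 - 15) ≡ 2/22 mod 23. 22⁻¹ ≡ 22 (mod 23), so λ ≡ 21.
  x = λ² - 15 - 14 = 441 - 29 ≡ 21; y = λ·(15 - 21) - 15 ≡ 20. → (21, 20)
10P: (21, 20) + (14, 17). λ = (17 - 20)/(14 - 21) ≡ 20/16 mod 23. 16⁻¹ ≡ 13 (mod 23) since 16·13 = 208 ≡ 1, so λ ≡ 7.
  x = λ² - 21 - 14 = 49 - 35 ≡ 14; y = λ·(21 - 14) - 20 ≡ 6. → (14, 6)
11P: (14, 6) + (14, 17): same x and y₁ ≡ -y₂, so the sum is 𝒪.
11P = 𝒪, so the order is 11.

11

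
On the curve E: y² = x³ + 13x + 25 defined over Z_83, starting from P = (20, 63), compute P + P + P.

Repeated addition: build up to 3P.
2P: tangent at (20, 63): λ = (3·20² + 13)/(2·63) ≡ 51/43. 43⁻¹ ≡ 56 (mod 83) since 43·56 = 2408 ≡ 1, so λ ≡ 51·56 ≡ 34.
  x = λ² - 20 - 20 = 1156 - 40 ≡ 37; y = λ·(20 - 37) - 63 ≡ 23. → (37, 23)
3P: (37, 23) + (20, 63). λ = (63 - 23)/(20 - 37) ≡ 40/66 mod 83. 66⁻¹ ≡ 39 (mod 83), so λ ≡ 66.
  x = λ² - 37 - 20 = 4356 - 57 ≡ 66; y = λ·(37 - 66) - 23 ≡ 55. → (66, 55)

(66, 55)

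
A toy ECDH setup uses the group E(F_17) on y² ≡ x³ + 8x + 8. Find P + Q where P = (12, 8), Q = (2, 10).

(1, 0)

(12, 8) + (2, 10). λ = (10 - 8)/(2 - 12) ≡ 2/7 mod 17. 7⁻¹ ≡ 5 (mod 17), so λ ≡ 10.
  x = λ² - 12 - 2 = 100 - 14 ≡ 1; y = λ·(12 - 1) - 8 ≡ 0. → (1, 0)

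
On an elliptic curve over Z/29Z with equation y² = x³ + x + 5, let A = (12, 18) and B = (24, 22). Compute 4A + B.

(7, 23)

First 4A:
Repeated addition: build up to 4A.
2A: tangent at (12, 18): λ = (3·12² + 1)/(2·18) ≡ 27/7. 7⁻¹ ≡ 25 (mod 29), so λ ≡ 27·25 ≡ 8.
  x = λ² - 12 - 12 = 64 - 24 ≡ 11; y = λ·(12 - 11) - 18 ≡ 19. → (11, 19)
3A: (11, 19) + (12, 18). λ = (18 - 19)/(12 - 11) ≡ 28/1 mod 29. 1⁻¹ ≡ 1 (mod 29), so λ ≡ 28.
  x = λ² - 11 - 12 = 784 - 23 ≡ 7; y = λ·(11 - 7) - 19 ≡ 6. → (7, 6)
4A: (7, 6) + (12, 18). λ = (18 - 6)/(12 - 7) ≡ 12/5 mod 29. 5⁻¹ ≡ 6 (mod 29), so λ ≡ 14.
  x = λ² - 7 - 12 = 196 - 19 ≡ 3; y = λ·(7 - 3) - 6 ≡ 21. → (3, 21)
4A = (3, 21).
Finally 4A + B:
(3, 21) + (24, 22). λ = (22 - 21)/(24 - 3) ≡ 1/21 mod 29. 21⁻¹ ≡ 18 (mod 29), so λ ≡ 18.
  x = λ² - 3 - 24 = 324 - 27 ≡ 7; y = λ·(3 - 7) - 21 ≡ 23. → (7, 23)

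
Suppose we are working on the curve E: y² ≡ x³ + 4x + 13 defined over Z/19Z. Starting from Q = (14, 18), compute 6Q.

(14, 1)

Double-and-add on 6 = (110)₂. Start with Q = (14, 18) for the leading 1-bit.
double: tangent at (14, 18): λ = (3·14² + 4)/(2·18) ≡ 3/17. 17⁻¹ ≡ 9 (mod 19) since 17·9 = 153 ≡ 1, so λ ≡ 3·9 ≡ 8.
  x = λ² - 14 - 14 = 64 - 28 ≡ 17; y = λ·(14 - 17) - 18 ≡ 15. → (17, 15)
add Q: (17, 15) + (14, 18). λ = (18 - 15)/(14 - 17) ≡ 3/16 mod 19. 16⁻¹ ≡ 6 (mod 19), so λ ≡ 18.
  x = λ² - 17 - 14 = 324 - 31 ≡ 8; y = λ·(17 - 8) - 15 ≡ 14. → (8, 14)
double: tangent at (8, 14): λ = (3·8² + 4)/(2·14) ≡ 6/9. 9⁻¹ ≡ 17 (mod 19) since 9·17 = 153 ≡ 1, so λ ≡ 6·17 ≡ 7.
  x = λ² - 8 - 8 = 49 - 16 ≡ 14; y = λ·(8 - 14) - 14 ≡ 1. → (14, 1)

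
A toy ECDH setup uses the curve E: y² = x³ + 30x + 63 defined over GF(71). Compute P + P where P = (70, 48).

(51, 14)

tangent at (70, 48): λ = (3·70² + 30)/(2·48) ≡ 33/25. 25⁻¹ ≡ 54 (mod 71), so λ ≡ 33·54 ≡ 7.
  x = λ² - 70 - 70 = 49 - 140 ≡ 51; y = λ·(70 - 51) - 48 ≡ 14. → (51, 14)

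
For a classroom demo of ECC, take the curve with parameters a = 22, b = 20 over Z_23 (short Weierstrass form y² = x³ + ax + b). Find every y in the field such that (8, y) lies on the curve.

8, 15

x³ + 22x + 20 = 708 ≡ 18 (mod 23).
Square roots of 18 mod 23: 8 and 15 (since 8² = 64 ≡ 18).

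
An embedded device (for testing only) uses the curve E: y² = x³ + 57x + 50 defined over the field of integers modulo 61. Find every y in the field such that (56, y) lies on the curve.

x³ + 57x + 50 = 178858 ≡ 6 (mod 61).
6 is a non-residue mod 61; no y exists.

none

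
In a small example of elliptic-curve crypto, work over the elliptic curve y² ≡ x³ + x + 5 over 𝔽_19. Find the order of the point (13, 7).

3

2P: tangent at (13, 7): λ = (3·13² + 1)/(2·7) ≡ 14/14. 14⁻¹ ≡ 15 (mod 19), so λ ≡ 14·15 ≡ 1.
  x = λ² - 13 - 13 = 1 - 26 ≡ 13; y = λ·(13 - 13) - 7 ≡ 12. → (13, 12)
3P: (13, 12) + (13, 7): same x and y₁ ≡ -y₂, so the sum is O.
3P = O, so the order is 3.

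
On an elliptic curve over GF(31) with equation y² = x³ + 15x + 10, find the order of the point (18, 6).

10

2P: tangent at (18, 6): λ = (3·18² + 15)/(2·6) ≡ 26/12. 12⁻¹ ≡ 13 (mod 31), so λ ≡ 26·13 ≡ 28.
  x = λ² - 18 - 18 = 784 - 36 ≡ 4; y = λ·(18 - 4) - 6 ≡ 14. → (4, 14)
3P: (4, 14) + (18, 6). λ = (6 - 14)/(18 - 4) ≡ 23/14 mod 31. 14⁻¹ ≡ 20 (mod 31), so λ ≡ 26.
  x = λ² - 4 - 18 = 676 - 22 ≡ 3; y = λ·(4 - 3) - 14 ≡ 12. → (3, 12)
4P: (3, 12) + (18, 6). λ = (6 - 12)/(18 - 3) ≡ 25/15 mod 31. 15⁻¹ ≡ 29 (mod 31) since 15·29 = 435 ≡ 1, so λ ≡ 12.
  x = λ² - 3 - 18 = 144 - 21 ≡ 30; y = λ·(3 - 30) - 12 ≡ 5. → (30, 5)
5P: (30, 5) + (18, 6). λ = (6 - 5)/(18 - 30) ≡ 1/19 mod 31. 19⁻¹ ≡ 18 (mod 31), so λ ≡ 18.
  x = λ² - 30 - 18 = 324 - 48 ≡ 28; y = λ·(30 - 28) - 5 ≡ 0. → (28, 0)
6P: (28, 0) + (18, 6). λ = (6 - 0)/(18 - 28) ≡ 6/21 mod 31. 21⁻¹ ≡ 3 (mod 31), so λ ≡ 18.
  x = λ² - 28 - 18 = 324 - 46 ≡ 30; y = λ·(28 - 30) - 0 ≡ 26. → (30, 26)
7P: (30, 26) + (18, 6). λ = (6 - 26)/(18 - 30) ≡ 11/19 mod 31. 19⁻¹ ≡ 18 (mod 31), so λ ≡ 12.
  x = λ² - 30 - 18 = 144 - 48 ≡ 3; y = λ·(30 - 3) - 26 ≡ 19. → (3, 19)
8P: (3, 19) + (18, 6). λ = (6 - 19)/(18 - 3) ≡ 18/15 mod 31. 15⁻¹ ≡ 29 (mod 31), so λ ≡ 26.
  x = λ² - 3 - 18 = 676 - 21 ≡ 4; y = λ·(3 - 4) - 19 ≡ 17. → (4, 17)
9P: (4, 17) + (18, 6). λ = (6 - 17)/(18 - 4) ≡ 20/14 mod 31. 14⁻¹ ≡ 20 (mod 31), so λ ≡ 28.
  x = λ² - 4 - 18 = 784 - 22 ≡ 18; y = λ·(4 - 18) - 17 ≡ 25. → (18, 25)
10P: (18, 25) + (18, 6): same x and y₁ ≡ -y₂, so the sum is 𝒪.
10P = 𝒪, so the order is 10.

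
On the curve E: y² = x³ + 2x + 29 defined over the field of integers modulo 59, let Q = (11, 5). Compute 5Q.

(37, 4)

Double-and-add on 5 = (101)₂. Start with Q = (11, 5) for the leading 1-bit.
double: tangent at (11, 5): λ = (3·11² + 2)/(2·5) ≡ 11/10. 10⁻¹ ≡ 6 (mod 59) since 10·6 = 60 ≡ 1, so λ ≡ 11·6 ≡ 7.
  x = λ² - 11 - 11 = 49 - 22 ≡ 27; y = λ·(11 - 27) - 5 ≡ 1. → (27, 1)
double: tangent at (27, 1): λ = (3·27² + 2)/(2·1) ≡ 6/2. 2⁻¹ ≡ 30 (mod 59) since 2·30 = 60 ≡ 1, so λ ≡ 6·30 ≡ 3.
  x = λ² - 27 - 27 = 9 - 54 ≡ 14; y = λ·(27 - 14) - 1 ≡ 38. → (14, 38)
add Q: (14, 38) + (11, 5). λ = (5 - 38)/(11 - 14) ≡ 26/56 mod 59. 56⁻¹ ≡ 39 (mod 59), so λ ≡ 11.
  x = λ² - 14 - 11 = 121 - 25 ≡ 37; y = λ·(14 - 37) - 38 ≡ 4. → (37, 4)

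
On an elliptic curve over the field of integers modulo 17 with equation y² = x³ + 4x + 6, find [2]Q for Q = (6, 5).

tangent at (6, 5): λ = (3·6² + 4)/(2·5) ≡ 10/10. 10⁻¹ ≡ 12 (mod 17), so λ ≡ 10·12 ≡ 1.
  x = λ² - 6 - 6 = 1 - 12 ≡ 6; y = λ·(6 - 6) - 5 ≡ 12. → (6, 12)

(6, 12)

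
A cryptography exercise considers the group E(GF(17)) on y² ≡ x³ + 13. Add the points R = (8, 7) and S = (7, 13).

(4, 3)

(8, 7) + (7, 13). λ = (13 - 7)/(7 - 8) ≡ 6/16 mod 17. 16⁻¹ ≡ 16 (mod 17), so λ ≡ 11.
  x = λ² - 8 - 7 = 121 - 15 ≡ 4; y = λ·(8 - 4) - 7 ≡ 3. → (4, 3)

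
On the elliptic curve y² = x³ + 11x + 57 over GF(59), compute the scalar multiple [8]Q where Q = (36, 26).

(36, 33)

Double-and-add on 8 = (1000)₂. Start with Q = (36, 26) for the leading 1-bit.
double: tangent at (36, 26): λ = (3·36² + 11)/(2·26) ≡ 5/52. 52⁻¹ ≡ 42 (mod 59) since 52·42 = 2184 ≡ 1, so λ ≡ 5·42 ≡ 33.
  x = λ² - 36 - 36 = 1089 - 72 ≡ 14; y = λ·(36 - 14) - 26 ≡ 51. → (14, 51)
double: tangent at (14, 51): λ = (3·14² + 11)/(2·51) ≡ 9/43. 43⁻¹ ≡ 11 (mod 59), so λ ≡ 9·11 ≡ 40.
  x = λ² - 14 - 14 = 1600 - 28 ≡ 38; y = λ·(14 - 38) - 51 ≡ 51. → (38, 51)
double: tangent at (38, 51): λ = (3·38² + 11)/(2·51) ≡ 36/43. 43⁻¹ ≡ 11 (mod 59), so λ ≡ 36·11 ≡ 42.
  x = λ² - 38 - 38 = 1764 - 76 ≡ 36; y = λ·(38 - 36) - 51 ≡ 33. → (36, 33)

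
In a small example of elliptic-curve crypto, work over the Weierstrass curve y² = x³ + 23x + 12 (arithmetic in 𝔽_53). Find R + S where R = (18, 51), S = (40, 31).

(37, 0)

(18, 51) + (40, 31). λ = (31 - 51)/(40 - 18) ≡ 33/22 mod 53. 22⁻¹ ≡ 41 (mod 53), so λ ≡ 28.
  x = λ² - 18 - 40 = 784 - 58 ≡ 37; y = λ·(18 - 37) - 51 ≡ 0. → (37, 0)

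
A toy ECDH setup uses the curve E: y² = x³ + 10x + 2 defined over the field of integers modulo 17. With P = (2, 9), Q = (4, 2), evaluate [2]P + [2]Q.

First 2P:
Repeated addition: build up to 2P.
2P: tangent at (2, 9): λ = (3·2² + 10)/(2·9) ≡ 5/1. 1⁻¹ ≡ 1 (mod 17) since 1·1 = 1 ≡ 1, so λ ≡ 5·1 ≡ 5.
  x = λ² - 2 - 2 = 25 - 4 ≡ 4; y = λ·(2 - 4) - 9 ≡ 15. → (4, 15)
2P = (4, 15).
Next 2Q:
Repeated addition: build up to 2Q.
2Q: tangent at (4, 2): λ = (3·4² + 10)/(2·2) ≡ 7/4. 4⁻¹ ≡ 13 (mod 17), so λ ≡ 7·13 ≡ 6.
  x = λ² - 4 - 4 = 36 - 8 ≡ 11; y = λ·(4 - 11) - 2 ≡ 7. → (11, 7)
2Q = (11, 7).
Finally 2P + 2Q:
(4, 15) + (11, 7). λ = (7 - 15)/(11 - 4) ≡ 9/7 mod 17. 7⁻¹ ≡ 5 (mod 17) since 7·5 = 35 ≡ 1, so λ ≡ 11.
  x = λ² - 4 - 11 = 121 - 15 ≡ 4; y = λ·(4 - 4) - 15 ≡ 2. → (4, 2)

(4, 2)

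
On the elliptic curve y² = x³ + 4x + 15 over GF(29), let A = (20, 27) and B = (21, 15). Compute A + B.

(20, 27) + (21, 15). λ = (15 - 27)/(21 - 20) ≡ 17/1 mod 29. 1⁻¹ ≡ 1 (mod 29), so λ ≡ 17.
  x = λ² - 20 - 21 = 289 - 41 ≡ 16; y = λ·(20 - 16) - 27 ≡ 12. → (16, 12)

(16, 12)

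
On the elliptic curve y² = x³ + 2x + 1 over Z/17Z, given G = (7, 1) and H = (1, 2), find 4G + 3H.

First 4G:
Double-and-add on 4 = (100)₂. Start with G = (7, 1) for the leading 1-bit.
double: tangent at (7, 1): λ = (3·7² + 2)/(2·1) ≡ 13/2. 2⁻¹ ≡ 9 (mod 17), so λ ≡ 13·9 ≡ 15.
  x = λ² - 7 - 7 = 225 - 14 ≡ 7; y = λ·(7 - 7) - 1 ≡ 16. → (7, 16)
double: tangent at (7, 16): λ = (3·7² + 2)/(2·16) ≡ 13/15. 15⁻¹ ≡ 8 (mod 17), so λ ≡ 13·8 ≡ 2.
  x = λ² - 7 - 7 = 4 - 14 ≡ 7; y = λ·(7 - 7) - 16 ≡ 1. → (7, 1)
4G = (7, 1).
Next 3H:
Repeated addition: build up to 3H.
2H: tangent at (1, 2): λ = (3·1² + 2)/(2·2) ≡ 5/4. 4⁻¹ ≡ 13 (mod 17) since 4·13 = 52 ≡ 1, so λ ≡ 5·13 ≡ 14.
  x = λ² - 1 - 1 = 196 - 2 ≡ 7; y = λ·(1 - 7) - 2 ≡ 16. → (7, 16)
3H: (7, 16) + (1, 2). λ = (2 - 16)/(1 - 7) ≡ 3/11 mod 17. 11⁻¹ ≡ 14 (mod 17), so λ ≡ 8.
  x = λ² - 7 - 1 = 64 - 8 ≡ 5; y = λ·(7 - 5) - 16 ≡ 0. → (5, 0)
3H = (5, 0).
Finally 4G + 3H:
(7, 1) + (5, 0). λ = (0 - 1)/(5 - 7) ≡ 16/15 mod 17. 15⁻¹ ≡ 8 (mod 17), so λ ≡ 9.
  x = λ² - 7 - 5 = 81 - 12 ≡ 1; y = λ·(7 - 1) - 1 ≡ 2. → (1, 2)

(1, 2)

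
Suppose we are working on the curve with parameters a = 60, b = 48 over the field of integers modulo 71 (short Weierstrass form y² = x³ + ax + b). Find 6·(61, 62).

Write Q = (61, 62).
Repeated addition: build up to 6Q.
2Q: tangent at (61, 62): λ = (3·61² + 60)/(2·62) ≡ 5/53. 53⁻¹ ≡ 67 (mod 71), so λ ≡ 5·67 ≡ 51.
  x = λ² - 61 - 61 = 2601 - 122 ≡ 65; y = λ·(61 - 65) - 62 ≡ 18. → (65, 18)
3Q: (65, 18) + (61, 62). λ = (62 - 18)/(61 - 65) ≡ 44/67 mod 71. 67⁻¹ ≡ 53 (mod 71) since 67·53 = 3551 ≡ 1, so λ ≡ 60.
  x = λ² - 65 - 61 = 3600 - 126 ≡ 66; y = λ·(65 - 66) - 18 ≡ 64. → (66, 64)
4Q: (66, 64) + (61, 62). λ = (62 - 64)/(61 - 66) ≡ 69/66 mod 71. 66⁻¹ ≡ 14 (mod 71) since 66·14 = 924 ≡ 1, so λ ≡ 43.
  x = λ² - 66 - 61 = 1849 - 127 ≡ 18; y = λ·(66 - 18) - 64 ≡ 12. → (18, 12)
5Q: (18, 12) + (61, 62). λ = (62 - 12)/(61 - 18) ≡ 50/43 mod 71. 43⁻¹ ≡ 38 (mod 71), so λ ≡ 54.
  x = λ² - 18 - 61 = 2916 - 79 ≡ 68; y = λ·(18 - 68) - 12 ≡ 57. → (68, 57)
6Q: (68, 57) + (61, 62). λ = (62 - 57)/(61 - 68) ≡ 5/64 mod 71. 64⁻¹ ≡ 10 (mod 71) since 64·10 = 640 ≡ 1, so λ ≡ 50.
  x = λ² - 68 - 61 = 2500 - 129 ≡ 28; y = λ·(68 - 28) - 57 ≡ 26. → (28, 26)

(28, 26)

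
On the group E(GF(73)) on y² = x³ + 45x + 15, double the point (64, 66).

tangent at (64, 66): λ = (3·64² + 45)/(2·66) ≡ 69/59. 59⁻¹ ≡ 26 (mod 73), so λ ≡ 69·26 ≡ 42.
  x = λ² - 64 - 64 = 1764 - 128 ≡ 30; y = λ·(64 - 30) - 66 ≡ 48. → (30, 48)

(30, 48)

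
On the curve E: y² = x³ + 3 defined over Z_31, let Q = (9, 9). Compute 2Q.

tangent at (9, 9): λ = (3·9² + 0)/(2·9) ≡ 26/18. 18⁻¹ ≡ 19 (mod 31) since 18·19 = 342 ≡ 1, so λ ≡ 26·19 ≡ 29.
  x = λ² - 9 - 9 = 841 - 18 ≡ 17; y = λ·(9 - 17) - 9 ≡ 7. → (17, 7)

(17, 7)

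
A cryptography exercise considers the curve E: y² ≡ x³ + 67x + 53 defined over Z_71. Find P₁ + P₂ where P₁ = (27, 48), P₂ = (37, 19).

(27, 48) + (37, 19). λ = (19 - 48)/(37 - 27) ≡ 42/10 mod 71. 10⁻¹ ≡ 64 (mod 71) since 10·64 = 640 ≡ 1, so λ ≡ 61.
  x = λ² - 27 - 37 = 3721 - 64 ≡ 36; y = λ·(27 - 36) - 48 ≡ 42. → (36, 42)

(36, 42)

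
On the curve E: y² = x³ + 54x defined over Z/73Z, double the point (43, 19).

(35, 69)

tangent at (43, 19): λ = (3·43² + 54)/(2·19) ≡ 53/38. 38⁻¹ ≡ 25 (mod 73), so λ ≡ 53·25 ≡ 11.
  x = λ² - 43 - 43 = 121 - 86 ≡ 35; y = λ·(43 - 35) - 19 ≡ 69. → (35, 69)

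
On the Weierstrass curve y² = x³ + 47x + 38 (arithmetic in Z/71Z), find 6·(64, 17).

Write Q = (64, 17).
Double-and-add on 6 = (110)₂. Start with Q = (64, 17) for the leading 1-bit.
double: tangent at (64, 17): λ = (3·64² + 47)/(2·17) ≡ 52/34. 34⁻¹ ≡ 23 (mod 71), so λ ≡ 52·23 ≡ 60.
  x = λ² - 64 - 64 = 3600 - 128 ≡ 64; y = λ·(64 - 64) - 17 ≡ 54. → (64, 54)
add Q: (64, 54) + (64, 17): same x and y₁ ≡ -y₂, so the sum is ∞.
double: ∞ + ∞ = ∞ (identity).

O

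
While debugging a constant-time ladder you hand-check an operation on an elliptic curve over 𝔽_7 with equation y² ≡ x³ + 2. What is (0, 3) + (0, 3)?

(0, 4)

tangent at (0, 3): λ = (3·0² + 0)/(2·3) ≡ 0/6. 6⁻¹ ≡ 6 (mod 7) since 6·6 = 36 ≡ 1, so λ ≡ 0·6 ≡ 0.
  x = λ² - 0 - 0 = 0 - 0 ≡ 0; y = λ·(0 - 0) - 3 ≡ 4. → (0, 4)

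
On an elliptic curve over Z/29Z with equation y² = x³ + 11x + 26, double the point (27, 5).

(9, 19)

tangent at (27, 5): λ = (3·27² + 11)/(2·5) ≡ 23/10. 10⁻¹ ≡ 3 (mod 29) since 10·3 = 30 ≡ 1, so λ ≡ 23·3 ≡ 11.
  x = λ² - 27 - 27 = 121 - 54 ≡ 9; y = λ·(27 - 9) - 5 ≡ 19. → (9, 19)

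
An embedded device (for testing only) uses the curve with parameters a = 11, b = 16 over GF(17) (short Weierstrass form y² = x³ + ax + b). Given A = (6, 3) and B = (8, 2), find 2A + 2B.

First 2A:
Repeated addition: build up to 2A.
2A: tangent at (6, 3): λ = (3·6² + 11)/(2·3) ≡ 0/6. 6⁻¹ ≡ 3 (mod 17), so λ ≡ 0·3 ≡ 0.
  x = λ² - 6 - 6 = 0 - 12 ≡ 5; y = λ·(6 - 5) - 3 ≡ 14. → (5, 14)
2A = (5, 14).
Next 2B:
Repeated addition: build up to 2B.
2B: tangent at (8, 2): λ = (3·8² + 11)/(2·2) ≡ 16/4. 4⁻¹ ≡ 13 (mod 17), so λ ≡ 16·13 ≡ 4.
  x = λ² - 8 - 8 = 16 - 16 ≡ 0; y = λ·(8 - 0) - 2 ≡ 13. → (0, 13)
2B = (0, 13).
Finally 2A + 2B:
(5, 14) + (0, 13). λ = (13 - 14)/(0 - 5) ≡ 16/12 mod 17. 12⁻¹ ≡ 10 (mod 17), so λ ≡ 7.
  x = λ² - 5 - 0 = 49 - 5 ≡ 10; y = λ·(5 - 10) - 14 ≡ 2. → (10, 2)

(10, 2)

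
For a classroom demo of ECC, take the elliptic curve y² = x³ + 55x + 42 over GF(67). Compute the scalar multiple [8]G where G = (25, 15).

O

Repeated addition: build up to 8G.
2G: tangent at (25, 15): λ = (3·25² + 55)/(2·15) ≡ 54/30. 30⁻¹ ≡ 38 (mod 67), so λ ≡ 54·38 ≡ 42.
  x = λ² - 25 - 25 = 1764 - 50 ≡ 39; y = λ·(25 - 39) - 15 ≡ 0. → (39, 0)
3G: (39, 0) + (25, 15). λ = (15 - 0)/(25 - 39) ≡ 15/53 mod 67. 53⁻¹ ≡ 43 (mod 67), so λ ≡ 42.
  x = λ² - 39 - 25 = 1764 - 64 ≡ 25; y = λ·(39 - 25) - 0 ≡ 52. → (25, 52)
4G: (25, 52) + (25, 15): same x and y₁ ≡ -y₂, so the sum is the point at infinity.
5G: the point at infinity + (25, 15) = (25, 15) (identity).
6G: tangent at (25, 15): λ = (3·25² + 55)/(2·15) ≡ 54/30. 30⁻¹ ≡ 38 (mod 67), so λ ≡ 54·38 ≡ 42.
  x = λ² - 25 - 25 = 1764 - 50 ≡ 39; y = λ·(25 - 39) - 15 ≡ 0. → (39, 0)
7G: (39, 0) + (25, 15). λ = (15 - 0)/(25 - 39) ≡ 15/53 mod 67. 53⁻¹ ≡ 43 (mod 67) since 53·43 = 2279 ≡ 1, so λ ≡ 42.
  x = λ² - 39 - 25 = 1764 - 64 ≡ 25; y = λ·(39 - 25) - 0 ≡ 52. → (25, 52)
8G: (25, 52) + (25, 15): same x and y₁ ≡ -y₂, so the sum is the point at infinity.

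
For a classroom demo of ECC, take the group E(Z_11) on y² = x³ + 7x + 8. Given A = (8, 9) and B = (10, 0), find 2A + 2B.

First 2A:
Repeated addition: build up to 2A.
2A: tangent at (8, 9): λ = (3·8² + 7)/(2·9) ≡ 1/7. 7⁻¹ ≡ 8 (mod 11), so λ ≡ 1·8 ≡ 8.
  x = λ² - 8 - 8 = 64 - 16 ≡ 4; y = λ·(8 - 4) - 9 ≡ 1. → (4, 1)
2A = (4, 1).
Next 2B:
Repeated addition: build up to 2B.
2B: (10, 0) + (10, 0): same x and y₁ ≡ -y₂, so the sum is ∞.
2B = ∞.
Finally 2A + 2B:
(4, 1) + ∞ = (4, 1) (identity).

(4, 1)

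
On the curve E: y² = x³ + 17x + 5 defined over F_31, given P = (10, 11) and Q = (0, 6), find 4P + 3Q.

First 4P:
Repeated addition: build up to 4P.
2P: tangent at (10, 11): λ = (3·10² + 17)/(2·11) ≡ 7/22. 22⁻¹ ≡ 24 (mod 31), so λ ≡ 7·24 ≡ 13.
  x = λ² - 10 - 10 = 169 - 20 ≡ 25; y = λ·(10 - 25) - 11 ≡ 11. → (25, 11)
3P: (25, 11) + (10, 11). λ = (11 - 11)/(10 - 25) ≡ 0/16 mod 31. 16⁻¹ ≡ 2 (mod 31), so λ ≡ 0.
  x = λ² - 25 - 10 = 0 - 35 ≡ 27; y = λ·(25 - 27) - 11 ≡ 20. → (27, 20)
4P: (27, 20) + (10, 11). λ = (11 - 20)/(10 - 27) ≡ 22/14 mod 31. 14⁻¹ ≡ 20 (mod 31), so λ ≡ 6.
  x = λ² - 27 - 10 = 36 - 37 ≡ 30; y = λ·(27 - 30) - 20 ≡ 24. → (30, 24)
4P = (30, 24).
Next 3Q:
Repeated addition: build up to 3Q.
2Q: tangent at (0, 6): λ = (3·0² + 17)/(2·6) ≡ 17/12. 12⁻¹ ≡ 13 (mod 31), so λ ≡ 17·13 ≡ 4.
  x = λ² - 0 - 0 = 16 - 0 ≡ 16; y = λ·(0 - 16) - 6 ≡ 23. → (16, 23)
3Q: (16, 23) + (0, 6). λ = (6 - 23)/(0 - 16) ≡ 14/15 mod 31. 15⁻¹ ≡ 29 (mod 31), so λ ≡ 3.
  x = λ² - 16 - 0 = 9 - 16 ≡ 24; y = λ·(16 - 24) - 23 ≡ 15. → (24, 15)
3Q = (24, 15).
Finally 4P + 3Q:
(30, 24) + (24, 15). λ = (15 - 24)/(24 - 30) ≡ 22/25 mod 31. 25⁻¹ ≡ 5 (mod 31) since 25·5 = 125 ≡ 1, so λ ≡ 17.
  x = λ² - 30 - 24 = 289 - 54 ≡ 18; y = λ·(30 - 18) - 24 ≡ 25. → (18, 25)

(18, 25)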